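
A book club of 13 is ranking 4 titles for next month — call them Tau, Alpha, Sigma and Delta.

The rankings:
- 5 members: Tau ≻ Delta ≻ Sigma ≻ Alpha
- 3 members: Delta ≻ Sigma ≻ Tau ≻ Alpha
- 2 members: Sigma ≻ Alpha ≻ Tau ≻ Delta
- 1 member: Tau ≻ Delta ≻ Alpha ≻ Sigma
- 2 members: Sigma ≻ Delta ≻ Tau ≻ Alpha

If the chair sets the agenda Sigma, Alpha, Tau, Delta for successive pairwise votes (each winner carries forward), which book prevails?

Round 1: Sigma vs Alpha — 12–1, Sigma advances.
Round 2: Sigma vs Tau — 7–6, Sigma advances.
Round 3: Sigma vs Delta — 4–9, Delta advances.
The agenda winner is Delta.

Delta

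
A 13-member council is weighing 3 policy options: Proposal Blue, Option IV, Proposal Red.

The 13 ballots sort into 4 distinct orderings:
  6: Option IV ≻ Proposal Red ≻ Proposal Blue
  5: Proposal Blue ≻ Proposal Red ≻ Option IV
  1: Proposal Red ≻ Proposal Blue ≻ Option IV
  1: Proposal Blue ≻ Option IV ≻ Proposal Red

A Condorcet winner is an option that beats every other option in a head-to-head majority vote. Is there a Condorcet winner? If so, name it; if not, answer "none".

none

Pairwise majorities:
Proposal Blue vs Option IV: Proposal Blue, 7–6.
Proposal Blue vs Proposal Red: Proposal Blue preferred on 5+1 = 6 ballots; Proposal Red wins 7–6.
Option IV vs Proposal Red: Option IV preferred on 6+1 = 7 ballots; Option IV wins 7–6.
No option is unbeaten: Proposal Blue loses to Proposal Red; Option IV loses to Proposal Blue; Proposal Red loses to Option IV. In particular Proposal Blue → Option IV → Proposal Red → Proposal Blue is a majority cycle — no Condorcet winner exists.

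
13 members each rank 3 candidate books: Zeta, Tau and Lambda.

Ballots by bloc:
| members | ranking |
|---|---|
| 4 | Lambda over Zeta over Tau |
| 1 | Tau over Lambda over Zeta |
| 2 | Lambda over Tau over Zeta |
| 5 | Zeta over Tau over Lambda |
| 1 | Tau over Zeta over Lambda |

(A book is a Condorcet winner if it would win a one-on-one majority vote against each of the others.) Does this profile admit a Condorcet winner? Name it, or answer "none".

none

Head-to-head results (13 members):
Zeta–Tau: Zeta 9–4.
Zeta vs Lambda: Lambda wins 7–6.
Tau vs Lambda: 7 to 6, Tau.
Each book drops at least one matchup (Zeta loses to Lambda; Tau loses to Zeta; Lambda loses to Tau); the cycle Zeta > Tau > Lambda > Zeta rules out a Condorcet winner.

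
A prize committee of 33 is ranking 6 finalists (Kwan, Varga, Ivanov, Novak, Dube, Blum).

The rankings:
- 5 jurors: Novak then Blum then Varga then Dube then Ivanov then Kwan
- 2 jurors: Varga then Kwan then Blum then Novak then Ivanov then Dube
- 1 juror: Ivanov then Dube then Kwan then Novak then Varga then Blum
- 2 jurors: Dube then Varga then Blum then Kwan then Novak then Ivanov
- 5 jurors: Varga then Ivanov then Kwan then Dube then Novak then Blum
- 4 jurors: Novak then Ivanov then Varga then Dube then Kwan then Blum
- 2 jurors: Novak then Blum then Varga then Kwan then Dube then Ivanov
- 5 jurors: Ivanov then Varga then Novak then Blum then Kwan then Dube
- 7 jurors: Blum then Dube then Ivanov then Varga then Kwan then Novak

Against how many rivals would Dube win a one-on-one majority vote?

Dube against each rival (33 jurors):
Dube vs Kwan: Dube is ranked higher on 5+1+2+4+7 = 19 ballots, Kwan on 14. Dube wins 19–14.
Dube vs Varga: Dube preferred on 1+2+7 = 10 ballots; Varga wins 23–10.
Dube–Ivanov: Ivanov 17–16.
Dube vs Novak: Dube is ranked higher on 1+2+5+7 = 15 ballots, Novak on 18. Novak wins 18–15.
Dube vs Blum: Dube is ranked higher on 1+2+5+4 = 12 ballots, Blum on 21. Blum wins 21–12.
Dube beats Kwan; loses to Varga, Ivanov, Novak, Blum — 1 pairwise win.

1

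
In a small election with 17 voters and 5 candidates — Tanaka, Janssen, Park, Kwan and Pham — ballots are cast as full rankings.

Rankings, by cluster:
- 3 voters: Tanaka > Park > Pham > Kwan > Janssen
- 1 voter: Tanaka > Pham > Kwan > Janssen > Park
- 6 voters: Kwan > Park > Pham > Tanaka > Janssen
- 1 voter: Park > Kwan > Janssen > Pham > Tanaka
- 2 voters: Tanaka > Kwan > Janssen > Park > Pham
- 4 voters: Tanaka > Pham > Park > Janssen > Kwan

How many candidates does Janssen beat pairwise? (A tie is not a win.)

Janssen against each rival (17 voters):
Janssen vs Tanaka: Janssen is ranked higher on 1 ballot, Tanaka on 16. Tanaka wins 16–1.
Janssen vs Park: 1+2 = 3 for Janssen, 14 for Park — Park by 14–3.
Janssen–Kwan: Kwan 13–4.
Janssen vs Pham: Pham, 14–3.
Janssen beats no one; loses to Tanaka, Park, Kwan, Pham — 0 pairwise wins.

0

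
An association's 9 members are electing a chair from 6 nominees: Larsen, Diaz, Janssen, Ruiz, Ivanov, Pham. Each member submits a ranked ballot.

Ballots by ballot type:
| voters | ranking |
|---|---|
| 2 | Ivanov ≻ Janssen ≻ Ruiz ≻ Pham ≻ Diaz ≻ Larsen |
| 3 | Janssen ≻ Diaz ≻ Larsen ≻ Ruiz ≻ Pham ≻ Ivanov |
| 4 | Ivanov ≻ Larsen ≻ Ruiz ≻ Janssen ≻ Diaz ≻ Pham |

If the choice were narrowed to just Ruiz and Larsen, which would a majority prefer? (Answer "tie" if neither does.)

Larsen

Ballots ranking Ruiz above Larsen: 2.
Ballots ranking Larsen above Ruiz: 9 − 2 = 7.
Larsen wins the head-to-head 7–2.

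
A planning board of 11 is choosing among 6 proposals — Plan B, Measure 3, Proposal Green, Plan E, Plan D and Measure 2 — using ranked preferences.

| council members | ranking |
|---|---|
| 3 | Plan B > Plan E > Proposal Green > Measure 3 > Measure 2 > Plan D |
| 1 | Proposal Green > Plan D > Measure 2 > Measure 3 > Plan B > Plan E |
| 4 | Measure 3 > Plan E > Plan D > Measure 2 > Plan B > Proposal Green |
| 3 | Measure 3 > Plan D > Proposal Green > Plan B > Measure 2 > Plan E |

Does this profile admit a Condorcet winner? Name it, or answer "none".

Pairwise majorities:
Plan B vs Measure 3: 3 to 8, Measure 3.
Plan B–Proposal Green: Plan B 7–4.
Plan B vs Plan E: Plan B wins 7–4.
Plan B vs Plan D: 3 to 8, Plan D.
Plan B vs Measure 2: Plan B wins 6–5.
Measure 3 vs Proposal Green: Measure 3 wins 7–4.
Measure 3 vs Plan E: Measure 3 is ranked higher on 1+4+3 = 8 ballots, Plan E on 3. Measure 3 wins 8–3.
Measure 3–Plan D: Measure 3 10–1.
Measure 3 vs Measure 2: Measure 3 is ranked higher on 3+4+3 = 10 ballots, Measure 2 on 1. Measure 3 wins 10–1.
Proposal Green vs Plan E: 4 to 7, Plan E.
Proposal Green–Plan D: Plan D 7–4.
Proposal Green vs Measure 2: Proposal Green preferred on 3+1+3 = 7 ballots; Proposal Green wins 7–4.
Plan E–Plan D: Plan E 7–4.
Plan E vs Measure 2: Plan E preferred on 3+4 = 7 ballots; Plan E wins 7–4.
Plan D–Measure 2: Plan D 8–3.
Measure 3 wins every pairwise contest, so Measure 3 is the Condorcet winner.

Measure 3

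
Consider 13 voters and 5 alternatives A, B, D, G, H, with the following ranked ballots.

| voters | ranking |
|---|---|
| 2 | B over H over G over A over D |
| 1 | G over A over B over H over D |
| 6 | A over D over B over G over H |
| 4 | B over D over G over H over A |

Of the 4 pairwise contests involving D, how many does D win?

2

D against each rival (13 voters):
D vs A: D preferred on 4 ballots; A wins 9–4.
D vs B: B wins 7–6.
D vs G: 10 to 3, D.
D vs H: D preferred on 6+4 = 10 ballots; D wins 10–3.
D beats G, H; loses to A, B — 2 pairwise wins.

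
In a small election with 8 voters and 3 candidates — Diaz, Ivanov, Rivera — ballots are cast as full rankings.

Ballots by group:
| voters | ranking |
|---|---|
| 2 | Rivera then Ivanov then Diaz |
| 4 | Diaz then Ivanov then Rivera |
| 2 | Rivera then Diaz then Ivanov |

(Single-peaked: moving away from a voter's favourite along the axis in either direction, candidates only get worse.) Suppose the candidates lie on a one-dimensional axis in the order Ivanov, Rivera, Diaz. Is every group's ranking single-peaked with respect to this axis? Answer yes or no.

Axis positions: Ivanov=1, Rivera=2, Diaz=3.
Group 1 (peak Rivera at position 2): ranking walks positions 2-1-3, expanding outward from the peak — single-peaked.
Group 2: ranking walks positions 3-1-2; Ivanov is ranked above Rivera even though Rivera lies between Ivanov and the peak Diaz on the axis — preferences dip and rise again. Not single-peaked.
Group 3 (peak Rivera at position 2): ranking walks positions 2-3-1, expanding outward from the peak — single-peaked.
Group 2 violates single-peakedness, so the profile is not single-peaked on this axis.

no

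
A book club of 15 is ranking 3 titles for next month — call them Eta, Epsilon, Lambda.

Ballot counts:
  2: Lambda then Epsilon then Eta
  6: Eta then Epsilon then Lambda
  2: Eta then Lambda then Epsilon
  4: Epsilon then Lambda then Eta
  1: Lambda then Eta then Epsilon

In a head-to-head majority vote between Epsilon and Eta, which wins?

Eta

Ballots ranking Epsilon above Eta: 2 + 4 = 6.
Ballots ranking Eta above Epsilon: 15 − 6 = 9.
Eta wins the head-to-head 9–6.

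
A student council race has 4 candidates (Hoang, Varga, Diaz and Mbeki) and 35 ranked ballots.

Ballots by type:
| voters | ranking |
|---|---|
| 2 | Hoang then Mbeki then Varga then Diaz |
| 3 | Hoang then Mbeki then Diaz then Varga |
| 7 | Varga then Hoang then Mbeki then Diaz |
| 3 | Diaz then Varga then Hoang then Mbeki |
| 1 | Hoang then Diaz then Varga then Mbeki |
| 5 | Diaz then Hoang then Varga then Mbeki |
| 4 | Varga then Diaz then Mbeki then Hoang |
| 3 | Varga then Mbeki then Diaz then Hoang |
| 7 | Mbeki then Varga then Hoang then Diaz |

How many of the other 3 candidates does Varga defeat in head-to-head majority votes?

Varga against each rival (35 voters):
Varga vs Hoang: Varga wins 24–11.
Varga–Diaz: Varga 23–12.
Varga vs Mbeki: Varga preferred on 7+3+1+5+4+3 = 23 ballots; Varga wins 23–12.
Varga beats Hoang, Diaz, Mbeki — 3 pairwise wins.

3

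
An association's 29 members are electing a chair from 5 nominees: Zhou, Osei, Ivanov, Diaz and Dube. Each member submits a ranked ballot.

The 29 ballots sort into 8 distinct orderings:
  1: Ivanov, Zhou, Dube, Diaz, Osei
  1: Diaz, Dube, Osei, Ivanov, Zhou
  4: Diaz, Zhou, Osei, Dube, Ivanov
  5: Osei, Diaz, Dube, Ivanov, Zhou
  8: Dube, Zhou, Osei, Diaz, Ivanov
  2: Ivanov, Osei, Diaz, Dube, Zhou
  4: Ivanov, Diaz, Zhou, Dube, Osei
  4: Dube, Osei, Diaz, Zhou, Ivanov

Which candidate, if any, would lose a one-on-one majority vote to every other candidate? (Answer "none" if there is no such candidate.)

Pairwise majorities:
Zhou vs Osei: Zhou wins 17–12.
Zhou vs Ivanov: Zhou, 16–13.
Zhou vs Diaz: Diaz, 20–9.
Zhou vs Dube: Zhou preferred on 1+4+4 = 9 ballots; Dube wins 20–9.
Osei vs Ivanov: Osei preferred on 1+4+5+8+4 = 22 ballots; Osei wins 22–7.
Osei vs Diaz: Osei is ranked higher on 5+8+2+4 = 19 ballots, Diaz on 10. Osei wins 19–10.
Osei vs Dube: 11 to 18, Dube.
Ivanov vs Diaz: Diaz, 22–7.
Ivanov vs Dube: Dube wins 22–7.
Diaz–Dube: Diaz 16–13.
Only Ivanov has no wins; Ivanov is the Condorcet loser.

Ivanov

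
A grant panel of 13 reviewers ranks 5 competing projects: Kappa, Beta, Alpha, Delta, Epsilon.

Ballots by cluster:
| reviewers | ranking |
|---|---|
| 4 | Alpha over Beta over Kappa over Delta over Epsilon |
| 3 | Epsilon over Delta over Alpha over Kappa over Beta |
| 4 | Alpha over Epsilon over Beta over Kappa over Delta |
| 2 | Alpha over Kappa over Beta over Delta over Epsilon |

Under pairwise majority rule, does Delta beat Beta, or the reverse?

Ballots ranking Delta above Beta: 3.
Ballots ranking Beta above Delta: 13 − 3 = 10.
Beta wins the head-to-head 10–3.

Beta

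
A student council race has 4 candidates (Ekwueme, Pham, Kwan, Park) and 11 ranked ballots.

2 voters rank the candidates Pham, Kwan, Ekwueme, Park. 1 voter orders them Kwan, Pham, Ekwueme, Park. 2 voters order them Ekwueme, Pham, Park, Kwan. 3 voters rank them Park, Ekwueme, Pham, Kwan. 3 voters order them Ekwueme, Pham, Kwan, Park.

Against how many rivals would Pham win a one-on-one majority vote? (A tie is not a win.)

2

Pham against each rival (11 voters):
Pham vs Ekwueme: 3 to 8, Ekwueme.
Pham vs Kwan: Pham, 10–1.
Pham–Park: Pham 8–3.
Pham beats Kwan, Park; loses to Ekwueme — 2 pairwise wins.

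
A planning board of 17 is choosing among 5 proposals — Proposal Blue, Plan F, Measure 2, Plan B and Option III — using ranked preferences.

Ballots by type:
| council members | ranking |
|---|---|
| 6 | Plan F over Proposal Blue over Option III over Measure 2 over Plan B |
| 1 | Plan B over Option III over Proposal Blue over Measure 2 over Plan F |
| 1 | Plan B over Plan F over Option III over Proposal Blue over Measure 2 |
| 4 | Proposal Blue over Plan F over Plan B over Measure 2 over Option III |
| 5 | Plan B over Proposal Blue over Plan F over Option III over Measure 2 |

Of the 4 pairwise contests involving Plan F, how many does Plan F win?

3

Plan F against each rival (17 council members):
Plan F vs Proposal Blue: 7 to 10, Proposal Blue.
Plan F vs Measure 2: 16 to 1, Plan F.
Plan F vs Plan B: 10 to 7, Plan F.
Plan F–Option III: Plan F 16–1.
Plan F beats Measure 2, Plan B, Option III; loses to Proposal Blue — 3 pairwise wins.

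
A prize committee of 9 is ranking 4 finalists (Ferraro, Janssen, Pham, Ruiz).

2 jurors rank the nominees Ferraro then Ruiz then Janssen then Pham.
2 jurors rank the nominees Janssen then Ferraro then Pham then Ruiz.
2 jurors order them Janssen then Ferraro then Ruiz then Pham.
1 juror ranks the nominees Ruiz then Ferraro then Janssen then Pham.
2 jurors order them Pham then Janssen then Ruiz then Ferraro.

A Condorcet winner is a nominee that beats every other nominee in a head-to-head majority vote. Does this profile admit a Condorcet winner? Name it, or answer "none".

Janssen

Head-to-head results (9 jurors):
Ferraro–Janssen: Janssen 6–3.
Ferraro vs Pham: Ferraro wins 7–2.
Ferraro vs Ruiz: Ferraro wins 6–3.
Janssen vs Pham: Janssen, 7–2.
Janssen–Ruiz: Janssen 6–3.
Pham–Ruiz: Ruiz 5–4.
Janssen defeats every rival head-to-head and is the Condorcet winner.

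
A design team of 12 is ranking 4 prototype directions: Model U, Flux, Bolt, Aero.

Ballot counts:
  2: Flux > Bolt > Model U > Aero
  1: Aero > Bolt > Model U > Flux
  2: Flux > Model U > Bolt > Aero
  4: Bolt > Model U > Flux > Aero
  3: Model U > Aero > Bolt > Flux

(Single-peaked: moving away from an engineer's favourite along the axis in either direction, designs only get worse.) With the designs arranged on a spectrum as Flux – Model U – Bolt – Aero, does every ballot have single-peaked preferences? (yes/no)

Axis positions: Flux=1, Model U=2, Bolt=3, Aero=4.
Group 1: ranking walks positions 1-3-2-4; Bolt is ranked above Model U even though Model U lies between Bolt and the peak Flux on the axis — preferences dip and rise again. Not single-peaked.
Group 2 (peak Aero at position 4): ranking walks positions 4-3-2-1, expanding outward from the peak — single-peaked.
Group 3 (peak Flux at position 1): ranking walks positions 1-2-3-4, expanding outward from the peak — single-peaked.
Group 4 (peak Bolt at position 3): ranking walks positions 3-2-1-4, expanding outward from the peak — single-peaked.
Group 5: ranking walks positions 2-4-3-1; Aero is ranked above Bolt even though Bolt lies between Aero and the peak Model U on the axis — preferences dip and rise again. Not single-peaked.
Group 1 violates single-peakedness, so the profile is not single-peaked on this axis.

no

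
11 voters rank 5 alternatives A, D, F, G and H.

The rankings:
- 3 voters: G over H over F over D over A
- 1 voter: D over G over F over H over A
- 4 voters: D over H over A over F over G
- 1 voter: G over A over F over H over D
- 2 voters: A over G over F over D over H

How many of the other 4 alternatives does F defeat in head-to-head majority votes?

1

F against each rival (11 voters):
F vs A: F is ranked higher on 3+1 = 4 ballots, A on 7. A wins 7–4.
F vs D: F, 6–5.
F vs G: G wins 7–4.
F vs H: H, 7–4.
F beats D; loses to A, G, H — 1 pairwise win.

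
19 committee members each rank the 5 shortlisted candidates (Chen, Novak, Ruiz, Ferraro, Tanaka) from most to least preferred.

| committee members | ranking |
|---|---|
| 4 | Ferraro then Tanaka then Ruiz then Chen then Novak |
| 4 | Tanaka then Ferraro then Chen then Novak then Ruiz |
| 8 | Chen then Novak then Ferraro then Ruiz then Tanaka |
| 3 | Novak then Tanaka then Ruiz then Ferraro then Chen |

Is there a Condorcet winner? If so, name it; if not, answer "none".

none

Pairwise majorities:
Chen vs Novak: 4+4+8 = 16 for Chen, 3 for Novak — Chen by 16–3.
Chen vs Ruiz: Chen preferred on 4+8 = 12 ballots; Chen wins 12–7.
Chen vs Ferraro: 8 to 11, Ferraro.
Chen vs Tanaka: 8 for Chen, 11 for Tanaka — Tanaka by 11–8.
Novak vs Ruiz: 15 to 4, Novak.
Novak vs Ferraro: Novak is ranked higher on 8+3 = 11 ballots, Ferraro on 8. Novak wins 11–8.
Novak vs Tanaka: Novak is ranked higher on 8+3 = 11 ballots, Tanaka on 8. Novak wins 11–8.
Ruiz vs Ferraro: 3 for Ruiz, 16 for Ferraro — Ferraro by 16–3.
Ruiz vs Tanaka: Ruiz preferred on 8 ballots; Tanaka wins 11–8.
Ferraro vs Tanaka: 12 to 7, Ferraro.
Every candidate loses at least once (Chen loses to Ferraro; Novak loses to Chen; Ruiz loses to Chen; Ferraro loses to Novak; Tanaka loses to Novak). The majority relation contains the cycle Chen > Novak > Ferraro > Chen, so there is no Condorcet winner.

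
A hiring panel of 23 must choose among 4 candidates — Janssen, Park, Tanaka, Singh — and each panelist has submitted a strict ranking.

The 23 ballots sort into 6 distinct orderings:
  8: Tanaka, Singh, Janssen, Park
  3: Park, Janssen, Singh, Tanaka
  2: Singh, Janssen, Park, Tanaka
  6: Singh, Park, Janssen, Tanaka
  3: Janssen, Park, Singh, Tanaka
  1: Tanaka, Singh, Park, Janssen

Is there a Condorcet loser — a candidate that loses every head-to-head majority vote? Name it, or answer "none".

Tanaka

Head-to-head results (23 committee members):
Janssen vs Park: Janssen wins 13–10.
Janssen vs Tanaka: Janssen wins 14–9.
Janssen vs Singh: Janssen preferred on 3+3 = 6 ballots; Singh wins 17–6.
Park vs Tanaka: Park preferred on 3+2+6+3 = 14 ballots; Park wins 14–9.
Park vs Singh: 3+3 = 6 for Park, 17 for Singh — Singh by 17–6.
Tanaka vs Singh: Singh, 14–9.
Tanaka loses to every other candidate — it is the Condorcet loser.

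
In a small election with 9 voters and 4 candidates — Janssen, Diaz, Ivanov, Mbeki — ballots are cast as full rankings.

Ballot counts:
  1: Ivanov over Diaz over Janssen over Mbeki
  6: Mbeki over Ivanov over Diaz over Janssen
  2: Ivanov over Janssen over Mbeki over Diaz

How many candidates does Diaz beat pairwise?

Diaz against each rival (9 voters):
Diaz vs Janssen: Diaz, 7–2.
Diaz vs Ivanov: 0 for Diaz, 9 for Ivanov — Ivanov by 9–0.
Diaz vs Mbeki: Mbeki wins 8–1.
Diaz beats Janssen; loses to Ivanov, Mbeki — 1 pairwise win.

1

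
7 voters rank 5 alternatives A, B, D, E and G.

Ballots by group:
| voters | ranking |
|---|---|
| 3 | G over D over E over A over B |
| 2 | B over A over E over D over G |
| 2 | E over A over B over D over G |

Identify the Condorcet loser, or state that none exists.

Head-to-head results (7 voters):
A vs B: A wins 5–2.
A vs D: 2+2 = 4 for A, 3 for D — A by 4–3.
A vs E: E wins 5–2.
A vs G: A wins 4–3.
B vs D: 4 to 3, B.
B vs E: B preferred on 2 ballots; E wins 5–2.
B vs G: B preferred on 2+2 = 4 ballots; B wins 4–3.
D vs E: E, 4–3.
D–G: D 4–3.
E vs G: E is ranked higher on 2+2 = 4 ballots, G on 3. E wins 4–3.
G loses to every other alternative — it is the Condorcet loser.

G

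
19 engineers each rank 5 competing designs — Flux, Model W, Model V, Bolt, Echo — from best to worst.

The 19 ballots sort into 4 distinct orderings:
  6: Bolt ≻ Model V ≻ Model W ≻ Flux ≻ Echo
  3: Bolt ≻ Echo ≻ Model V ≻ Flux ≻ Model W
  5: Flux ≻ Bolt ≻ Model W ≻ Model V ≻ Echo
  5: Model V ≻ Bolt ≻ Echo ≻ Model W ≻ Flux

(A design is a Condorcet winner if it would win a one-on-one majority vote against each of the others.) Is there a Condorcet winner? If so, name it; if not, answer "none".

Bolt

Pairwise majorities:
Flux vs Model W: Model W wins 11–8.
Flux vs Model V: 5 to 14, Model V.
Flux vs Bolt: 5 for Flux, 14 for Bolt — Bolt by 14–5.
Flux–Echo: Flux 11–8.
Model W vs Model V: 5 to 14, Model V.
Model W vs Bolt: Model W is ranked higher on 0 ballots, Bolt on 19. Bolt wins 19–0.
Model W vs Echo: Model W wins 11–8.
Model V vs Bolt: 5 for Model V, 14 for Bolt — Bolt by 14–5.
Model V vs Echo: Model V preferred on 6+5+5 = 16 ballots; Model V wins 16–3.
Bolt vs Echo: 19 to 0, Bolt.
Bolt defeats every rival head-to-head and is the Condorcet winner.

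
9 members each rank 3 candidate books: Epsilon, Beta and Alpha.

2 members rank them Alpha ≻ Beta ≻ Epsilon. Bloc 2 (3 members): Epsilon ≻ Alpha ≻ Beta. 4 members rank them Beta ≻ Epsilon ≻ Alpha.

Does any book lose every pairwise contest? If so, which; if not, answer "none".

Head-to-head results (9 members):
Epsilon vs Beta: 3 to 6, Beta.
Epsilon vs Alpha: Epsilon wins 7–2.
Beta–Alpha: Alpha 5–4.
Each book has at least one pairwise win (Epsilon beats Alpha; Beta beats Epsilon; Alpha beats Beta) — no Condorcet loser.

none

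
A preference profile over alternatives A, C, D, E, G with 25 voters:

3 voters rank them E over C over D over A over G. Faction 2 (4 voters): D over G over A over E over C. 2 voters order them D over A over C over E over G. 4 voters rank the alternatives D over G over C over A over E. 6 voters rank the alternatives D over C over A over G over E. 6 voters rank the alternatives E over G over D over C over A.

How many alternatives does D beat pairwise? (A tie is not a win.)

D against each rival (25 voters):
D–A: D 25–0.
D vs C: 4+2+4+6+6 = 22 for D, 3 for C — D by 22–3.
D vs E: D wins 16–9.
D–G: D 19–6.
D beats A, C, E, G — 4 pairwise wins.

4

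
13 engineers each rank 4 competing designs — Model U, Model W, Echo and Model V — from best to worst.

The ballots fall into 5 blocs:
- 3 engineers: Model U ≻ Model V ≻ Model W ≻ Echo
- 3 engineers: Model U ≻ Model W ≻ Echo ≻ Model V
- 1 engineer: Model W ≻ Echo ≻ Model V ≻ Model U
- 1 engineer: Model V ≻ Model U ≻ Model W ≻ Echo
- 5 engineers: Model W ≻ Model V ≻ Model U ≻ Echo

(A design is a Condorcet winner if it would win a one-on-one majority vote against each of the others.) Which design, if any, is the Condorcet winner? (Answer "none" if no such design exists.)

none

Head-to-head results (13 engineers):
Model U vs Model W: Model U preferred on 3+3+1 = 7 ballots; Model U wins 7–6.
Model U vs Echo: Model U is ranked higher on 3+3+1+5 = 12 ballots, Echo on 1. Model U wins 12–1.
Model U vs Model V: 6 to 7, Model V.
Model W vs Echo: 13 to 0, Model W.
Model W vs Model V: 9 to 4, Model W.
Echo vs Model V: Echo is ranked higher on 3+1 = 4 ballots, Model V on 9. Model V wins 9–4.
No design is unbeaten: Model U loses to Model V; Model W loses to Model U; Echo loses to Model U; Model V loses to Model W. In particular Model U → Model W → Model V → Model U is a majority cycle — no Condorcet winner exists.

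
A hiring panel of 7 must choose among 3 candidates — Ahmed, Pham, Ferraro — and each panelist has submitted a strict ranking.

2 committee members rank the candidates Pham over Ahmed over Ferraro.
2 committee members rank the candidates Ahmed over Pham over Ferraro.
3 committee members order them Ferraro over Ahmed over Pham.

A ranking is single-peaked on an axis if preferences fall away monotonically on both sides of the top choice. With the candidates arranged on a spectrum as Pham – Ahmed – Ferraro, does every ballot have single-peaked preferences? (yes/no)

yes

Axis positions: Pham=1, Ahmed=2, Ferraro=3.
Faction 1 (peak Pham at position 1): ranking walks positions 1-2-3, expanding outward from the peak — single-peaked.
Faction 2 (peak Ahmed at position 2): ranking walks positions 2-1-3, expanding outward from the peak — single-peaked.
Faction 3 (peak Ferraro at position 3): ranking walks positions 3-2-1, expanding outward from the peak — single-peaked.
Every ranking is single-peaked on this axis.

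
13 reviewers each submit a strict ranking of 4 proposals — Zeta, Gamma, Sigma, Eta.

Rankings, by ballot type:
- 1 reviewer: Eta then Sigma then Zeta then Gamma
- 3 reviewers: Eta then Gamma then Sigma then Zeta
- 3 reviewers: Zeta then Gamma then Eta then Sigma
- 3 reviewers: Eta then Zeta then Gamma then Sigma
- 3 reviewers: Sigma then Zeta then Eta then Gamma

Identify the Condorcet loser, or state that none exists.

Pairwise majorities:
Zeta vs Gamma: Zeta preferred on 1+3+3+3 = 10 ballots; Zeta wins 10–3.
Zeta vs Sigma: Sigma, 7–6.
Zeta vs Eta: Eta wins 7–6.
Gamma vs Sigma: Gamma is ranked higher on 3+3+3 = 9 ballots, Sigma on 4. Gamma wins 9–4.
Gamma vs Eta: Eta, 10–3.
Sigma vs Eta: Sigma preferred on 3 ballots; Eta wins 10–3.
Each project has at least one pairwise win (Zeta beats Gamma; Gamma beats Sigma; Sigma beats Zeta; Eta beats Zeta) — no Condorcet loser.

none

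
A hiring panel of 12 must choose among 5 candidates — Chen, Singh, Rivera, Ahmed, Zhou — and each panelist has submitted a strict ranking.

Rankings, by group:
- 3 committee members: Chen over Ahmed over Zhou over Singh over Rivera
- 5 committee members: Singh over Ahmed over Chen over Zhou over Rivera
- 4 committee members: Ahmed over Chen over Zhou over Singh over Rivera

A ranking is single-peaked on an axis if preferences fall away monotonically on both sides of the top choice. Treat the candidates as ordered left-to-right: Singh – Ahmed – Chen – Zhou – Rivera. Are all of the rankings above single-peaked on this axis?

Axis positions: Singh=1, Ahmed=2, Chen=3, Zhou=4, Rivera=5.
Group 1 (peak Chen at position 3): ranking walks positions 3-2-4-1-5, expanding outward from the peak — single-peaked.
Group 2 (peak Singh at position 1): ranking walks positions 1-2-3-4-5, expanding outward from the peak — single-peaked.
Group 3 (peak Ahmed at position 2): ranking walks positions 2-3-4-1-5, expanding outward from the peak — single-peaked.
Every ranking is single-peaked on this axis.

yes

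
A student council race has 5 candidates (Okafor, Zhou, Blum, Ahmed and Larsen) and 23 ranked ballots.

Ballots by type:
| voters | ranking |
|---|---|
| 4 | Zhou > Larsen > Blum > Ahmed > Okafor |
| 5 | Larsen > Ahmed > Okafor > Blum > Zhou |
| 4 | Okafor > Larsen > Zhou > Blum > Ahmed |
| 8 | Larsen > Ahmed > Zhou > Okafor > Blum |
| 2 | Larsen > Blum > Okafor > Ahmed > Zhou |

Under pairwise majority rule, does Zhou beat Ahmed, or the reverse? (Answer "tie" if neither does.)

Ballots ranking Zhou above Ahmed: 4 + 4 = 8.
Ballots ranking Ahmed above Zhou: 23 − 8 = 15.
Ahmed wins the head-to-head 15–8.

Ahmed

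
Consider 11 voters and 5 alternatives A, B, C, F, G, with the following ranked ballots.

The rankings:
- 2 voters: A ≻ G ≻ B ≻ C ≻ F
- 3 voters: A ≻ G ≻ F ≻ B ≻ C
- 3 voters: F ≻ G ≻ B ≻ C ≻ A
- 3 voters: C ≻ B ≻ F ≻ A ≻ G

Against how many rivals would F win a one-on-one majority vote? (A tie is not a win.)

F against each rival (11 voters):
F vs A: F, 6–5.
F vs B: 6 to 5, F.
F vs C: 6 to 5, F.
F vs G: F, 6–5.
F beats A, B, C, G — 4 pairwise wins.

4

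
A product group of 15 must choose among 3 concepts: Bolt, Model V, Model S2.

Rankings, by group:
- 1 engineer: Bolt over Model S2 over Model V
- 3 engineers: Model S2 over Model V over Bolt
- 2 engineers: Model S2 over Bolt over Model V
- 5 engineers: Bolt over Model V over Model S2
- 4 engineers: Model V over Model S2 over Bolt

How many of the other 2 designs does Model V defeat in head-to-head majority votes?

1

Model V against each rival (15 engineers):
Model V vs Bolt: Model V is ranked higher on 3+4 = 7 ballots, Bolt on 8. Bolt wins 8–7.
Model V vs Model S2: Model V preferred on 5+4 = 9 ballots; Model V wins 9–6.
Model V beats Model S2; loses to Bolt — 1 pairwise win.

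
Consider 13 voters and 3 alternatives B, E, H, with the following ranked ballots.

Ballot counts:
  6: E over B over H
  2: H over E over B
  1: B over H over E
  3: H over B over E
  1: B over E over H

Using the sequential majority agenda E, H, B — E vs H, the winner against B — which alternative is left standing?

Round 1: E vs H — 7–6, E advances.
Round 2: E vs B — 8–5, E advances.
The agenda winner is E.

E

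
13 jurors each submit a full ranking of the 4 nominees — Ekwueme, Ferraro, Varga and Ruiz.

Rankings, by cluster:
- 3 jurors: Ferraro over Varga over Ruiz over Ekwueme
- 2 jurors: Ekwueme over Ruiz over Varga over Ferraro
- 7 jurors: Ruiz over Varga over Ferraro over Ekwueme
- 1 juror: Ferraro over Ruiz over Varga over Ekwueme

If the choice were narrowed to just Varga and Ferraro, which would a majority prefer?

Ballots ranking Varga above Ferraro: 2 + 7 = 9.
Ballots ranking Ferraro above Varga: 13 − 9 = 4.
Varga wins the head-to-head 9–4.

Varga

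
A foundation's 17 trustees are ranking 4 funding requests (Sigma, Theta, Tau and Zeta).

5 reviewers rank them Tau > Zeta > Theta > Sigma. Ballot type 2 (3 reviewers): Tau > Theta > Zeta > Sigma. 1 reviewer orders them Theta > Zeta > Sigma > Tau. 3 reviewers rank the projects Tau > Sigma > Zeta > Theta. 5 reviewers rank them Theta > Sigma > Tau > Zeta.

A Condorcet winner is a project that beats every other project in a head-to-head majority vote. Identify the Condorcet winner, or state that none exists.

Tau

Check each pair by majority over 17 ballots:
Sigma vs Theta: Theta wins 14–3.
Sigma vs Tau: Sigma is ranked higher on 1+5 = 6 ballots, Tau on 11. Tau wins 11–6.
Sigma vs Zeta: Zeta, 9–8.
Theta vs Tau: 1+5 = 6 for Theta, 11 for Tau — Tau by 11–6.
Theta vs Zeta: 9 to 8, Theta.
Tau–Zeta: Tau 16–1.
Tau defeats every rival head-to-head and is the Condorcet winner.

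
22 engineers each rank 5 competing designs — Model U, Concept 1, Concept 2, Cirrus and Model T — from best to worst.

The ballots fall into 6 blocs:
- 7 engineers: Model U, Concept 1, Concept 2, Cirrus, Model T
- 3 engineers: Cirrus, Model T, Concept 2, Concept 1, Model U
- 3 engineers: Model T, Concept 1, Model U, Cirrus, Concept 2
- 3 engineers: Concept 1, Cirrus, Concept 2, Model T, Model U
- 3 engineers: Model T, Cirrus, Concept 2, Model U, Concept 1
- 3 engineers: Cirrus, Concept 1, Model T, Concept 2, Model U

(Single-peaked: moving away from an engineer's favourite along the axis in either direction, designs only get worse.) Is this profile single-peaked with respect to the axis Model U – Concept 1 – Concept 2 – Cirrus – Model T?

Axis positions: Model U=1, Concept 1=2, Concept 2=3, Cirrus=4, Model T=5.
Bloc 1 (peak Model U at position 1): ranking walks positions 1-2-3-4-5, expanding outward from the peak — single-peaked.
Bloc 2 (peak Cirrus at position 4): ranking walks positions 4-5-3-2-1, expanding outward from the peak — single-peaked.
Bloc 3: ranking walks positions 5-2-1-4-3; Concept 1 is ranked above Cirrus even though Cirrus lies between Concept 1 and the peak Model T on the axis — preferences dip and rise again. Not single-peaked.
Bloc 4: ranking walks positions 2-4-3-5-1; Cirrus is ranked above Concept 2 even though Concept 2 lies between Cirrus and the peak Concept 1 on the axis — preferences dip and rise again. Not single-peaked.
Bloc 5: ranking walks positions 5-4-3-1-2; Model U is ranked above Concept 1 even though Concept 1 lies between Model U and the peak Model T on the axis — preferences dip and rise again. Not single-peaked.
Bloc 6: ranking walks positions 4-2-5-3-1; Concept 1 is ranked above Concept 2 even though Concept 2 lies between Concept 1 and the peak Cirrus on the axis — preferences dip and rise again. Not single-peaked.
Bloc 3 violates single-peakedness, so the profile is not single-peaked on this axis.

no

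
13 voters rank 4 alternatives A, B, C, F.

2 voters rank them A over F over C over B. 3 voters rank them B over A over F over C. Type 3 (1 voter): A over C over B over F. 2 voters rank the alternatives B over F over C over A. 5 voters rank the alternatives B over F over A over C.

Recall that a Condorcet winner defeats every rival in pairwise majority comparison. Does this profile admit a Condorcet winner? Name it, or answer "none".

B

Head-to-head results (13 voters):
A vs B: A preferred on 2+1 = 3 ballots; B wins 10–3.
A vs C: A is ranked higher on 2+3+1+5 = 11 ballots, C on 2. A wins 11–2.
A vs F: A preferred on 2+3+1 = 6 ballots; F wins 7–6.
B vs C: B preferred on 3+2+5 = 10 ballots; B wins 10–3.
B vs F: 3+1+2+5 = 11 for B, 2 for F — B by 11–2.
C vs F: 1 for C, 12 for F — F by 12–1.
B beats each of A, C, F — B is the Condorcet winner.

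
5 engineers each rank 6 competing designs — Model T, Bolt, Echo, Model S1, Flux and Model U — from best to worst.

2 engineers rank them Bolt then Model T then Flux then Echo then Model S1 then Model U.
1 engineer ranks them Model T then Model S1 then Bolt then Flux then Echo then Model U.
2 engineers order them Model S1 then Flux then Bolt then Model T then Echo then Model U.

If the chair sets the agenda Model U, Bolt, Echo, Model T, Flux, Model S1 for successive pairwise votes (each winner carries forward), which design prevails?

Round 1: Model U vs Bolt — 0–5, Bolt advances.
Round 2: Bolt vs Echo — 5–0, Bolt advances.
Round 3: Bolt vs Model T — 4–1, Bolt advances.
Round 4: Bolt vs Flux — 3–2, Bolt advances.
Round 5: Bolt vs Model S1 — 2–3, Model S1 advances.
The agenda winner is Model S1.

Model S1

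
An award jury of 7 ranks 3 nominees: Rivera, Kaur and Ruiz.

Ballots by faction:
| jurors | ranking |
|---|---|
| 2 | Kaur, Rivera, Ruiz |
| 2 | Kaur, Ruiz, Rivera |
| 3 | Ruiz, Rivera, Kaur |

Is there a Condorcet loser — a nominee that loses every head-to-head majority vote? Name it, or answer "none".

Rivera

Pairwise majorities:
Rivera vs Kaur: Rivera is ranked higher on 3 ballots, Kaur on 4. Kaur wins 4–3.
Rivera vs Ruiz: Ruiz, 5–2.
Kaur vs Ruiz: Kaur preferred on 2+2 = 4 ballots; Kaur wins 4–3.
Only Rivera has no wins; Rivera is the Condorcet loser.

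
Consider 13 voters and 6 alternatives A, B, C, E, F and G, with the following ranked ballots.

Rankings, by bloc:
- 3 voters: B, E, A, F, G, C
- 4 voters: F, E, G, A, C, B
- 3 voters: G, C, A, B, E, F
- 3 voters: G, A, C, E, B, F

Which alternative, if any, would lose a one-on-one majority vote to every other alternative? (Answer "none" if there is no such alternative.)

Pairwise majorities:
A vs B: A preferred on 4+3+3 = 10 ballots; A wins 10–3.
A vs C: A wins 10–3.
A vs E: 3+3 = 6 for A, 7 for E — E by 7–6.
A vs F: A is ranked higher on 3+3+3 = 9 ballots, F on 4. A wins 9–4.
A–G: G 10–3.
B vs C: C wins 10–3.
B vs E: E wins 7–6.
B vs F: B wins 9–4.
B vs G: 3 to 10, G.
C–E: E 7–6.
C vs F: 6 to 7, F.
C vs G: G, 13–0.
E vs F: E, 9–4.
E vs G: E preferred on 3+4 = 7 ballots; E wins 7–6.
F vs G: 7 to 6, F.
No alternative is winless: A beats B; B beats F; C beats B; E beats A; F beats C; G beats A. There is no Condorcet loser.

none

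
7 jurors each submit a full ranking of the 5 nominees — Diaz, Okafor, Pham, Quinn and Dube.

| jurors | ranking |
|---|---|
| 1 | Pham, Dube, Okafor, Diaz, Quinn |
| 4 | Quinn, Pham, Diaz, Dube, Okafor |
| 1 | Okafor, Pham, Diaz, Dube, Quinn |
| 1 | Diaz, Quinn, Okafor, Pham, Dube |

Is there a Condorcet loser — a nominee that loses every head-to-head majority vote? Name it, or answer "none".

Okafor

Head-to-head results (7 jurors):
Diaz–Okafor: Diaz 5–2.
Diaz vs Pham: Diaz preferred on 1 ballot; Pham wins 6–1.
Diaz vs Quinn: 1+1+1 = 3 for Diaz, 4 for Quinn — Quinn by 4–3.
Diaz vs Dube: Diaz, 6–1.
Okafor vs Pham: Okafor preferred on 1+1 = 2 ballots; Pham wins 5–2.
Okafor vs Quinn: Okafor is ranked higher on 1+1 = 2 ballots, Quinn on 5. Quinn wins 5–2.
Okafor vs Dube: Dube wins 5–2.
Pham vs Quinn: 1+1 = 2 for Pham, 5 for Quinn — Quinn by 5–2.
Pham vs Dube: Pham preferred on 1+4+1+1 = 7 ballots; Pham wins 7–0.
Quinn vs Dube: Quinn preferred on 4+1 = 5 ballots; Quinn wins 5–2.
Okafor loses to every other nominee — it is the Condorcet loser.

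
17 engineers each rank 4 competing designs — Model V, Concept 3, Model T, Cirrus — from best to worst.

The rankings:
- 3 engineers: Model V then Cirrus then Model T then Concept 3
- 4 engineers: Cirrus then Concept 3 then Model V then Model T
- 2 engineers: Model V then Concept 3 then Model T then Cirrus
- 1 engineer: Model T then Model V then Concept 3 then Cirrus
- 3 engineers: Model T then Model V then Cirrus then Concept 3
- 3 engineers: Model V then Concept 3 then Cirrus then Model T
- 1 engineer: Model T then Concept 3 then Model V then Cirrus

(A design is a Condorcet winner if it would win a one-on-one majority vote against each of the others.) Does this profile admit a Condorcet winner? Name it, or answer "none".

Head-to-head results (17 engineers):
Model V vs Concept 3: 12 to 5, Model V.
Model V vs Model T: 3+4+2+3 = 12 for Model V, 5 for Model T — Model V by 12–5.
Model V vs Cirrus: 3+2+1+3+3+1 = 13 for Model V, 4 for Cirrus — Model V by 13–4.
Concept 3–Model T: Concept 3 9–8.
Concept 3 vs Cirrus: Concept 3 preferred on 2+1+3+1 = 7 ballots; Cirrus wins 10–7.
Model T–Cirrus: Cirrus 10–7.
Model V defeats every rival head-to-head and is the Condorcet winner.

Model V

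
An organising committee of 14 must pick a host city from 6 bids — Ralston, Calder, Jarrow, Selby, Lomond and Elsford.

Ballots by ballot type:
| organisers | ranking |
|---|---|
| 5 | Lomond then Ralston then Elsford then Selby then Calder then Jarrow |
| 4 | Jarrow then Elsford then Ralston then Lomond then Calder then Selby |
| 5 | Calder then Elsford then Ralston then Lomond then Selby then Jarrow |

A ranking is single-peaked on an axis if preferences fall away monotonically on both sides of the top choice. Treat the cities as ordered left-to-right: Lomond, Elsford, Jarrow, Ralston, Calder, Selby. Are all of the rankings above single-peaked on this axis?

Axis positions: Lomond=1, Elsford=2, Jarrow=3, Ralston=4, Calder=5, Selby=6.
Ballot type 1: ranking walks positions 1-4-2-6-5-3; Ralston is ranked above Elsford even though Elsford lies between Ralston and the peak Lomond on the axis — preferences dip and rise again. Not single-peaked.
Ballot type 2 (peak Jarrow at position 3): ranking walks positions 3-2-4-1-5-6, expanding outward from the peak — single-peaked.
Ballot type 3: ranking walks positions 5-2-4-1-6-3; Elsford is ranked above Ralston even though Ralston lies between Elsford and the peak Calder on the axis — preferences dip and rise again. Not single-peaked.
Ballot type 1 violates single-peakedness, so the profile is not single-peaked on this axis.

no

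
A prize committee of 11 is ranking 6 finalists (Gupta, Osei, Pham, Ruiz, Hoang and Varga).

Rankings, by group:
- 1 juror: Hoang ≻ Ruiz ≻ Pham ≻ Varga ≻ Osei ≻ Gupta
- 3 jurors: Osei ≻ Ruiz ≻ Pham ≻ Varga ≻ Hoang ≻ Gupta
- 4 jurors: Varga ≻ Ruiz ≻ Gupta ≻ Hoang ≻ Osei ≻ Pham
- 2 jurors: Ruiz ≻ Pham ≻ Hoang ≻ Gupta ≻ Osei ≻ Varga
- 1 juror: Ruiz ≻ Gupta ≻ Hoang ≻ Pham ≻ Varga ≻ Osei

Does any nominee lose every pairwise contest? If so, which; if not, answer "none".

none

Pairwise majorities:
Gupta vs Osei: Gupta is ranked higher on 4+2+1 = 7 ballots, Osei on 4. Gupta wins 7–4.
Gupta vs Pham: Gupta preferred on 4+1 = 5 ballots; Pham wins 6–5.
Gupta vs Ruiz: 0 for Gupta, 11 for Ruiz — Ruiz by 11–0.
Gupta vs Hoang: 4+1 = 5 for Gupta, 6 for Hoang — Hoang by 6–5.
Gupta vs Varga: 2+1 = 3 for Gupta, 8 for Varga — Varga by 8–3.
Osei vs Pham: Osei wins 7–4.
Osei vs Ruiz: Ruiz, 8–3.
Osei vs Hoang: Hoang, 8–3.
Osei–Varga: Varga 6–5.
Pham–Ruiz: Ruiz 11–0.
Pham vs Hoang: Pham preferred on 3+2 = 5 ballots; Hoang wins 6–5.
Pham vs Varga: Pham wins 7–4.
Ruiz–Hoang: Ruiz 10–1.
Ruiz vs Varga: Ruiz wins 7–4.
Hoang vs Varga: Hoang is ranked higher on 1+2+1 = 4 ballots, Varga on 7. Varga wins 7–4.
Each nominee has at least one pairwise win (Gupta beats Osei; Osei beats Pham; Pham beats Gupta; Ruiz beats Gupta; Hoang beats Gupta; Varga beats Gupta) — no Condorcet loser.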